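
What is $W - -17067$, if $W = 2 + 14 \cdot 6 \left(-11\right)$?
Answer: $16145$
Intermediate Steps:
$W = -922$ ($W = 2 + 14 \left(-66\right) = 2 - 924 = -922$)
$W - -17067 = -922 - -17067 = -922 + 17067 = 16145$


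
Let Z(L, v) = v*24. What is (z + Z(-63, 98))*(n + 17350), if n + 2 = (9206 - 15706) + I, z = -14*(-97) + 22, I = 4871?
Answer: 58663308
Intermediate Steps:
z = 1380 (z = 1358 + 22 = 1380)
n = -1631 (n = -2 + ((9206 - 15706) + 4871) = -2 + (-6500 + 4871) = -2 - 1629 = -1631)
Z(L, v) = 24*v
(z + Z(-63, 98))*(n + 17350) = (1380 + 24*98)*(-1631 + 17350) = (1380 + 2352)*15719 = 3732*15719 = 58663308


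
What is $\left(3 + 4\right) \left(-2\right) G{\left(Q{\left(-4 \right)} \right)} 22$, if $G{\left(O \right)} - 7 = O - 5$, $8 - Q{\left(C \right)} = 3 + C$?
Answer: $-3388$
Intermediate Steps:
$Q{\left(C \right)} = 5 - C$ ($Q{\left(C \right)} = 8 - \left(3 + C\right) = 5 - C$)
$G{\left(O \right)} = 2 + O$ ($G{\left(O \right)} = 7 + \left(O - 5\right) = 7 + \left(-5 + O\right) = 2 + O$)
$\left(3 + 4\right) \left(-2\right) G{\left(Q{\left(-4 \right)} \right)} 22 = \left(3 + 4\right) \left(-2\right) \left(2 + \left(5 - -4\right)\right) 22 = 7 \left(-2\right) \left(2 + \left(5 + 4\right)\right) 22 = - 14 \left(2 + 9\right) 22 = \left(-14\right) 11 \cdot 22 = \left(-154\right) 22 = -3388$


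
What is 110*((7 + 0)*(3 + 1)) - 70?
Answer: 3010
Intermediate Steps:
110*((7 + 0)*(3 + 1)) - 70 = 110*(7*4) - 70 = 110*28 - 70 = 3080 - 70 = 3010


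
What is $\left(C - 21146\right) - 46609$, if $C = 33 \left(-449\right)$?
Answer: $-82572$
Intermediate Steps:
$C = -14817$
$\left(C - 21146\right) - 46609 = \left(-14817 - 21146\right) - 46609 = -35963 - 46609 = -82572$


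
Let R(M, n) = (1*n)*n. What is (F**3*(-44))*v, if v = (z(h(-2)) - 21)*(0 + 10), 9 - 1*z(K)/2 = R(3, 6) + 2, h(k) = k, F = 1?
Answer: 34760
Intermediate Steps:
R(M, n) = n**2 (R(M, n) = n*n = n**2)
z(K) = -58 (z(K) = 18 - 2*(6**2 + 2) = 18 - 2*(36 + 2) = 18 - 2*38 = 18 - 76 = -58)
v = -790 (v = (-58 - 21)*(0 + 10) = -79*10 = -790)
(F**3*(-44))*v = (1**3*(-44))*(-790) = (1*(-44))*(-790) = -44*(-790) = 34760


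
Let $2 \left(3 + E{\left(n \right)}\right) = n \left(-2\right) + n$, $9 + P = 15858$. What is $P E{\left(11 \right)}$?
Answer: $- \frac{269433}{2} \approx -1.3472 \cdot 10^{5}$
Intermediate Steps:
$P = 15849$ ($P = -9 + 15858 = 15849$)
$E{\left(n \right)} = -3 - \frac{n}{2}$ ($E{\left(n \right)} = -3 + \frac{n \left(-2\right) + n}{2} = -3 + \frac{- 2 n + n}{2} = -3 + \frac{\left(-1\right) n}{2} = -3 - \frac{n}{2}$)
$P E{\left(11 \right)} = 15849 \left(-3 - \frac{11}{2}\right) = 15849 \left(- \frac{17}{2}\right) = - \frac{269433}{2}$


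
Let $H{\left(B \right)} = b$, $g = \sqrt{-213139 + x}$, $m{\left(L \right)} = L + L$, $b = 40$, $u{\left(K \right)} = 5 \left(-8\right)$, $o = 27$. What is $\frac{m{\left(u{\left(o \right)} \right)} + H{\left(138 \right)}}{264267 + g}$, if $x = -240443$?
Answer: $- \frac{1174520}{7759722319} + \frac{40 i \sqrt{50398}}{23279166957} \approx -0.00015136 + 3.8574 \cdot 10^{-7} i$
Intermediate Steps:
$u{\left(K \right)} = -40$
$m{\left(L \right)} = 2 L$
$g = 3 i \sqrt{50398}$ ($g = \sqrt{-213139 - 240443} = \sqrt{-453582} = 3 i \sqrt{50398} \approx 673.49 i$)
$H{\left(B \right)} = 40$
$\frac{m{\left(u{\left(o \right)} \right)} + H{\left(138 \right)}}{264267 + g} = \frac{2 \left(-40\right) + 40}{264267 + 3 i \sqrt{50398}} = \frac{-80 + 40}{264267 + 3 i \sqrt{50398}} = - \frac{40}{264267 + 3 i \sqrt{50398}}$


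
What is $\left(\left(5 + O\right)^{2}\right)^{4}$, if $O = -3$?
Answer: $256$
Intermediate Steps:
$\left(\left(5 + O\right)^{2}\right)^{4} = \left(\left(5 - 3\right)^{2}\right)^{4} = \left(2^{2}\right)^{4} = 4^{4} = 256$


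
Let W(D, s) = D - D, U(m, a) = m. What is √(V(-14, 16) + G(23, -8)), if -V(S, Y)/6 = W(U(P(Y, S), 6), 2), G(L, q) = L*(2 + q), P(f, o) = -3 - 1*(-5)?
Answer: I*√138 ≈ 11.747*I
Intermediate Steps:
P(f, o) = 2 (P(f, o) = -3 + 5 = 2)
W(D, s) = 0
V(S, Y) = 0 (V(S, Y) = -6*0 = 0)
√(V(-14, 16) + G(23, -8)) = √(0 + 23*(2 - 8)) = √(0 + 23*(-6)) = √(0 - 138) = √(-138) = I*√138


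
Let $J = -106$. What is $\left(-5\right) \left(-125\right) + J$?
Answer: $519$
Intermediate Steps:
$\left(-5\right) \left(-125\right) + J = \left(-5\right) \left(-125\right) - 106 = 625 - 106 = 519$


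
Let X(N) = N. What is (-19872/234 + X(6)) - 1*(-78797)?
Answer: 1023335/13 ≈ 78718.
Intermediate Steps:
(-19872/234 + X(6)) - 1*(-78797) = (-19872/234 + 6) - 1*(-78797) = (-19872/234 + 6) + 78797 = (-92*12/13 + 6) + 78797 = (-1104/13 + 6) + 78797 = -1026/13 + 78797 = 1023335/13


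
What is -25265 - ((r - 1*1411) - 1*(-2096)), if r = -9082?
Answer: -16868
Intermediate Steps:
-25265 - ((r - 1*1411) - 1*(-2096)) = -25265 - ((-9082 - 1*1411) - 1*(-2096)) = -25265 - ((-9082 - 1411) + 2096) = -25265 - (-10493 + 2096) = -25265 - 1*(-8397) = -25265 + 8397 = -16868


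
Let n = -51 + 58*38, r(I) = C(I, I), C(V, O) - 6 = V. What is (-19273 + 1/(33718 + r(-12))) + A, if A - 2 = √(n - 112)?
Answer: -649663951/33712 + √2041 ≈ -19226.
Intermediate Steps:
C(V, O) = 6 + V
r(I) = 6 + I
n = 2153 (n = -51 + 2204 = 2153)
A = 2 + √2041 (A = 2 + √(2153 - 112) = 2 + √2041 ≈ 47.177)
(-19273 + 1/(33718 + r(-12))) + A = (-19273 + 1/(33718 + (6 - 12))) + (2 + √2041) = (-19273 + 1/(33718 - 6)) + (2 + √2041) = (-19273 + 1/33712) + (2 + √2041) = -649731375/33712 + (2 + √2041) = -649663951/33712 + √2041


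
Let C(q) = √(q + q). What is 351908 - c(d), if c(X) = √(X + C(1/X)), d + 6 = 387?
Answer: 351908 - √(55306341 + 381*√762)/381 ≈ 3.5189e+5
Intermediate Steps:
d = 381 (d = -6 + 387 = 381)
C(q) = √2*√q (C(q) = √(2*q) = √2*√q)
c(X) = √(X + √2*√(1/X))
351908 - c(d) = 351908 - √(381 + √2*√(1/381)) = 351908 - √(381 + √2*(√381/381)) = 351908 - √(381 + √762/381)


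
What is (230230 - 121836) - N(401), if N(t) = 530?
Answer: 107864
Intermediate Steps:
(230230 - 121836) - N(401) = (230230 - 121836) - 1*530 = 108394 - 530 = 107864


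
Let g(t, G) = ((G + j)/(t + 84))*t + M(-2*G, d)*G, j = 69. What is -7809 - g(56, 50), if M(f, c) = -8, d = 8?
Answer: -37283/5 ≈ -7456.6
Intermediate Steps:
g(t, G) = -8*G + t*(69 + G)/(84 + t) (g(t, G) = ((G + 69)/(t + 84))*t - 8*G = ((69 + G)/(84 + t))*t - 8*G = t*(69 + G)/(84 + t) - 8*G = -8*G + t*(69 + G)/(84 + t))
-7809 - g(56, 50) = -7809 - (-672*50 + 69*56 - 7*50*56)/(84 + 56) = -7809 - (-33600 + 3864 - 19600)/140 = -7809 - (-49336)/140 = -7809 - 1*(-1762/5) = -7809 + 1762/5 = -37283/5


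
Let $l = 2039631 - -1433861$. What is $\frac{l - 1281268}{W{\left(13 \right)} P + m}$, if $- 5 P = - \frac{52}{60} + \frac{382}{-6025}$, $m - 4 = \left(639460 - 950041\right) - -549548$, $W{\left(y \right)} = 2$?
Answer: $\frac{198122244000}{21597037747} \approx 9.1736$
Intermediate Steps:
$l = 3473492$ ($l = 2039631 + 1433861 = 3473492$)
$m = 238971$ ($m = 4 + \left(\left(639460 - 950041\right) - -549548\right) = 4 + \left(\left(639460 - 950041\right) + 549548\right) = 4 + \left(-310581 + 549548\right) = 4 + 238967 = 238971$)
$P = \frac{16811}{90375}$ ($P = - \frac{- \frac{52}{60} + \frac{382}{-6025}}{5} = - \frac{\left(-52\right) \frac{1}{60} + 382 \left(- \frac{1}{6025}\right)}{5} = - \frac{- \frac{13}{15} - \frac{382}{6025}}{5} = \left(- \frac{1}{5}\right) \left(- \frac{16811}{18075}\right) = \frac{16811}{90375} \approx 0.18601$)
$\frac{l - 1281268}{W{\left(13 \right)} P + m} = \frac{3473492 - 1281268}{2 \cdot \frac{16811}{90375} + 238971} = \frac{2192224}{\frac{33622}{90375} + 238971} = \frac{2192224}{\frac{21597037747}{90375}} = 2192224 \cdot \frac{90375}{21597037747} = \frac{198122244000}{21597037747}$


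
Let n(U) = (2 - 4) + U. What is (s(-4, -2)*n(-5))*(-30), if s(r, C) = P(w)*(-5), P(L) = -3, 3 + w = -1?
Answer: 3150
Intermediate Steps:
w = -4 (w = -3 - 1 = -4)
n(U) = -2 + U
s(r, C) = 15 (s(r, C) = -3*(-5) = 15)
(s(-4, -2)*n(-5))*(-30) = (15*(-2 - 5))*(-30) = (15*(-7))*(-30) = -105*(-30) = 3150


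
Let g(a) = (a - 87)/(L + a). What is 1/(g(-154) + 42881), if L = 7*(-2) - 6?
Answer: 174/7461535 ≈ 2.3320e-5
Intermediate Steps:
L = -20 (L = -14 - 6 = -20)
g(a) = (-87 + a)/(-20 + a) (g(a) = (a - 87)/(-20 + a) = (-87 + a)/(-20 + a))
1/(g(-154) + 42881) = 1/((-87 - 154)/(-20 - 154) + 42881) = 1/(-241/(-174) + 42881) = 1/(-1/174*(-241) + 42881) = 1/(241/174 + 42881) = 1/(7461535/174) = 174/7461535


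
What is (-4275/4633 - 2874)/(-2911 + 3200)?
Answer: -783501/78761 ≈ -9.9478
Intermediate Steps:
(-4275/4633 - 2874)/(-2911 + 3200) = (-4275*1/4633 - 2874)/289 = (-4275/4633 - 2874)*(1/289) = -13319517/4633*1/289 = -783501/78761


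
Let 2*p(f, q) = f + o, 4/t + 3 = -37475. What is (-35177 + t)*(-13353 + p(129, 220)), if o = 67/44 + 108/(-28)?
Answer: 5396348999815175/11543224 ≈ 4.6749e+8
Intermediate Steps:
t = -2/18739 (t = 4/(-3 - 37475) = 4/(-37478) = 4*(-1/37478) = -2/18739 ≈ -0.00010673)
o = -719/308 (o = 67*(1/44) + 108*(-1/28) = 67/44 - 27/7 = -719/308 ≈ -2.3344)
p(f, q) = -719/616 + f/2 (p(f, q) = (f - 719/308)/2 = (-719/308 + f)/2 = -719/616 + f/2)
(-35177 + t)*(-13353 + p(129, 220)) = (-35177 - 2/18739)*(-13353 + (-719/616 + (½)*129)) = -659181805*(-13353 + (-719/616 + 129/2))/18739 = -659181805*(-13353 + 39013/616)/18739 = -659181805/18739*(-8186435/616) = 5396348999815175/11543224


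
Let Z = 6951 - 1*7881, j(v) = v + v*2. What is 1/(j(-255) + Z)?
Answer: -1/1695 ≈ -0.00058997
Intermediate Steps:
j(v) = 3*v (j(v) = v + 2*v = 3*v)
Z = -930 (Z = 6951 - 7881 = -930)
1/(j(-255) + Z) = 1/(3*(-255) - 930) = 1/(-765 - 930) = 1/(-1695) = -1/1695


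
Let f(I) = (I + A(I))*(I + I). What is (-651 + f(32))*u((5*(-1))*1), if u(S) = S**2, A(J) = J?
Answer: 86125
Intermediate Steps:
f(I) = 4*I**2 (f(I) = (I + I)*(I + I) = (2*I)*(2*I) = 4*I**2)
(-651 + f(32))*u((5*(-1))*1) = (-651 + 4*32**2)*((5*(-1))*1)**2 = (-651 + 4*1024)*(-5*1)**2 = (-651 + 4096)*(-5)**2 = 3445*25 = 86125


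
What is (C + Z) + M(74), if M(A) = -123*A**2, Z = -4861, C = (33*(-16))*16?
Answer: -686857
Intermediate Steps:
C = -8448 (C = -528*16 = -8448)
(C + Z) + M(74) = (-8448 - 4861) - 123*74**2 = -13309 - 123*5476 = -13309 - 673548 = -686857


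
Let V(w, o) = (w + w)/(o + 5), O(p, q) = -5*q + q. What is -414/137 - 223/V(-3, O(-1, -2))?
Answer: 394679/822 ≈ 480.14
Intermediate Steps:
O(p, q) = -4*q
V(w, o) = 2*w/(5 + o) (V(w, o) = (2*w)/(5 + o) = 2*w/(5 + o))
-414/137 - 223/V(-3, O(-1, -2)) = -414/137 - 223/(2*(-3)/(5 - 4*(-2))) = -414*1/137 - 223/(2*(-3)/(5 + 8)) = -414/137 - 223/(2*(-3)/13) = -414/137 - 223/(2*(-3)*(1/13)) = -414/137 - 223/(-6/13) = -414/137 - 223*(-13/6) = -414/137 + 2899/6 = 394679/822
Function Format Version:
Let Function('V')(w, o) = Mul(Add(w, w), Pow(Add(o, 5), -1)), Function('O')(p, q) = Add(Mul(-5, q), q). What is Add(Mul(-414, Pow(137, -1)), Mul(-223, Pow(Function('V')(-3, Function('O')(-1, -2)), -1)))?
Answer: Rational(394679, 822) ≈ 480.14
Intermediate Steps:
Function('O')(p, q) = Mul(-4, q)
Function('V')(w, o) = Mul(2, w, Pow(Add(5, o), -1)) (Function('V')(w, o) = Mul(Mul(2, w), Pow(Add(5, o), -1)) = Mul(2, w, Pow(Add(5, o), -1)))
Add(Mul(-414, Pow(137, -1)), Mul(-223, Pow(Function('V')(-3, Function('O')(-1, -2)), -1))) = Add(Mul(-414, Pow(137, -1)), Mul(-223, Pow(Mul(2, -3, Pow(Add(5, Mul(-4, -2)), -1)), -1))) = Add(Mul(-414, Rational(1, 137)), Mul(-223, Pow(Mul(2, -3, Pow(Add(5, 8), -1)), -1))) = Add(Rational(-414, 137), Mul(-223, Pow(Mul(2, -3, Pow(13, -1)), -1))) = Add(Rational(-414, 137), Mul(-223, Pow(Mul(2, -3, Rational(1, 13)), -1))) = Add(Rational(-414, 137), Mul(-223, Pow(Rational(-6, 13), -1))) = Add(Rational(-414, 137), Mul(-223, Rational(-13, 6))) = Add(Rational(-414, 137), Rational(2899, 6)) = Rational(394679, 822)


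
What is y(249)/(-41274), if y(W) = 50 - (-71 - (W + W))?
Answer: -619/41274 ≈ -0.014997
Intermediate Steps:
y(W) = 121 + 2*W (y(W) = 50 - (-71 - 2*W) = 50 + (71 + 2*W) = 121 + 2*W)
y(249)/(-41274) = (121 + 2*249)/(-41274) = (121 + 498)*(-1/41274) = 619*(-1/41274) = -619/41274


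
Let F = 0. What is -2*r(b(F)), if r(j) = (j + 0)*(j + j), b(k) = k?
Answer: 0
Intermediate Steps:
r(j) = 2*j² (r(j) = j*(2*j) = 2*j²)
-2*r(b(F)) = -4*0² = -4*0 = -2*0 = 0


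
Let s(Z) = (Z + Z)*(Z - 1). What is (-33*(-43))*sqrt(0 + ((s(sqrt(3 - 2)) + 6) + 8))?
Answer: 1419*sqrt(14) ≈ 5309.4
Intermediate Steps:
s(Z) = 2*Z*(-1 + Z) (s(Z) = (2*Z)*(-1 + Z) = 2*Z*(-1 + Z))
(-33*(-43))*sqrt(0 + ((s(sqrt(3 - 2)) + 6) + 8)) = (-33*(-43))*sqrt(0 + ((2*sqrt(3 - 2)*(-1 + sqrt(3 - 2)) + 6) + 8)) = 1419*sqrt(0 + ((2*sqrt(1)*(-1 + sqrt(1)) + 6) + 8)) = 1419*sqrt(0 + ((2*1*(-1 + 1) + 6) + 8)) = 1419*sqrt(0 + ((2*1*0 + 6) + 8)) = 1419*sqrt(0 + ((0 + 6) + 8)) = 1419*sqrt(0 + (6 + 8)) = 1419*sqrt(0 + 14) = 1419*sqrt(14)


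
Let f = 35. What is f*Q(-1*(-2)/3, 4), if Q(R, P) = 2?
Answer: 70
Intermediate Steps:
f*Q(-1*(-2)/3, 4) = 35*2 = 70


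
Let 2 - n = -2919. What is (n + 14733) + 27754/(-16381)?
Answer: 289162420/16381 ≈ 17652.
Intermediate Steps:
n = 2921 (n = 2 - 1*(-2919) = 2 + 2919 = 2921)
(n + 14733) + 27754/(-16381) = (2921 + 14733) + 27754/(-16381) = 17654 + 27754*(-1/16381) = 17654 - 27754/16381 = 289162420/16381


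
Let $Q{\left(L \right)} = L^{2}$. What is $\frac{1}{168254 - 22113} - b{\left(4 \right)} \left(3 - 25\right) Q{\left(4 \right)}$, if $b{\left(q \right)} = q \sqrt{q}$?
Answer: $\frac{411533057}{146141} \approx 2816.0$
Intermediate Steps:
$b{\left(q \right)} = q^{\frac{3}{2}}$
$\frac{1}{168254 - 22113} - b{\left(4 \right)} \left(3 - 25\right) Q{\left(4 \right)} = \frac{1}{168254 - 22113} - 4^{\frac{3}{2}} \left(3 - 25\right) 4^{2} = \frac{1}{146141} - 8 \left(3 - 25\right) 16 = \frac{1}{146141} - 8 \left(-22\right) 16 = \frac{1}{146141} - \left(-176\right) 16 = \frac{1}{146141} - -2816 = \frac{1}{146141} + 2816 = \frac{411533057}{146141}$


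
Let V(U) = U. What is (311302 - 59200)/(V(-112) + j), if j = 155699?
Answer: 252102/155587 ≈ 1.6203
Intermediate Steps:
(311302 - 59200)/(V(-112) + j) = (311302 - 59200)/(-112 + 155699) = 252102/155587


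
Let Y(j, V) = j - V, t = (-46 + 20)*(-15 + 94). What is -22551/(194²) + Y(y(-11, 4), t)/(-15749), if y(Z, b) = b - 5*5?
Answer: -431669687/592729364 ≈ -0.72827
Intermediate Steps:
y(Z, b) = -25 + b (y(Z, b) = b - 25 = -25 + b)
t = -2054 (t = -26*79 = -2054)
-22551/(194²) + Y(y(-11, 4), t)/(-15749) = -22551/(194²) + ((-25 + 4) - 1*(-2054))/(-15749) = -22551/37636 + (-21 + 2054)*(-1/15749) = -22551*1/37636 + 2033*(-1/15749) = -22551/37636 - 2033/15749 = -431669687/592729364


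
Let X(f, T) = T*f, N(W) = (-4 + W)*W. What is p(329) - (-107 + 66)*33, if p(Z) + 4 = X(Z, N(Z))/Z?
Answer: 108274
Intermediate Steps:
N(W) = W*(-4 + W)
p(Z) = -4 + Z*(-4 + Z) (p(Z) = -4 + ((Z*(-4 + Z))*Z)/Z = -4 + (Z²*(-4 + Z))/Z = -4 + Z*(-4 + Z))
p(329) - (-107 + 66)*33 = (-4 + 329*(-4 + 329)) - (-107 + 66)*33 = (-4 + 329*325) - (-41)*33 = (-4 + 106925) - 1*(-1353) = 106921 + 1353 = 108274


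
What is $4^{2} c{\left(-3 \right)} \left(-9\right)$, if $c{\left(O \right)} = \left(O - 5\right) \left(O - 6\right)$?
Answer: $-10368$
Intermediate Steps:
$c{\left(O \right)} = \left(-6 + O\right) \left(-5 + O\right)$ ($c{\left(O \right)} = \left(-5 + O\right) \left(-6 + O\right) = \left(-6 + O\right) \left(-5 + O\right)$)
$4^{2} c{\left(-3 \right)} \left(-9\right) = 4^{2} \left(30 + \left(-3\right)^{2} - -33\right) \left(-9\right) = 16 \left(30 + 9 + 33\right) \left(-9\right) = 16 \cdot 72 \left(-9\right) = 1152 \left(-9\right) = -10368$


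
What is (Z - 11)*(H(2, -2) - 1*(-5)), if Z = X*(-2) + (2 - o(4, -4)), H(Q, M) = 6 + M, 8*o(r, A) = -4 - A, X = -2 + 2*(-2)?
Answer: 27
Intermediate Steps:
X = -6 (X = -2 - 4 = -6)
o(r, A) = -1/2 - A/8 (o(r, A) = (-4 - A)/8 = -1/2 - A/8)
Z = 14 (Z = -6*(-2) + (2 - (-1/2 - 1/8*(-4))) = 12 + (2 - (-1/2 + 1/2)) = 12 + (2 - 1*0) = 12 + (2 + 0) = 12 + 2 = 14)
(Z - 11)*(H(2, -2) - 1*(-5)) = (14 - 11)*((6 - 2) - 1*(-5)) = 3*(4 + 5) = 3*9 = 27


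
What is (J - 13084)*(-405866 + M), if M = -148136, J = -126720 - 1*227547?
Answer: 203513188702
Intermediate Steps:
J = -354267 (J = -126720 - 227547 = -354267)
(J - 13084)*(-405866 + M) = (-354267 - 13084)*(-405866 - 148136) = -367351*(-554002) = 203513188702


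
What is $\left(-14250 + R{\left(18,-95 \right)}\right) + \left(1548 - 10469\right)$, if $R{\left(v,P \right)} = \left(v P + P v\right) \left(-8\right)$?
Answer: $4189$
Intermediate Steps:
$R{\left(v,P \right)} = - 16 P v$ ($R{\left(v,P \right)} = \left(P v + P v\right) \left(-8\right) = 2 P v \left(-8\right) = - 16 P v$)
$\left(-14250 + R{\left(18,-95 \right)}\right) + \left(1548 - 10469\right) = \left(-14250 - \left(-1520\right) 18\right) + \left(1548 - 10469\right) = \left(-14250 + 27360\right) - 8921 = 13110 - 8921 = 4189$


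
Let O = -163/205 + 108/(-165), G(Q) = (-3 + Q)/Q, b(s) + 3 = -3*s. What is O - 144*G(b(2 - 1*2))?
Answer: -652709/2255 ≈ -289.45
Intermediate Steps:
b(s) = -3 - 3*s
G(Q) = (-3 + Q)/Q
O = -3269/2255 (O = -163*1/205 + 108*(-1/165) = -163/205 - 36/55 = -3269/2255 ≈ -1.4497)
O - 144*G(b(2 - 1*2)) = -3269/2255 - 144*(-3 + (-3 - 3*(2 - 1*2)))/(-3 - 3*(2 - 1*2)) = -3269/2255 - 144*(-3 + (-3 - 3*(2 - 2)))/(-3 - 3*(2 - 2)) = -3269/2255 - 144*(-3 + (-3 - 3*0))/(-3 - 3*0) = -3269/2255 - 144*(-3 + (-3 + 0))/(-3 + 0) = -3269/2255 - 144*(-3 - 3)/(-3) = -3269/2255 - (-48)*(-6) = -3269/2255 - 144*2 = -3269/2255 - 288 = -652709/2255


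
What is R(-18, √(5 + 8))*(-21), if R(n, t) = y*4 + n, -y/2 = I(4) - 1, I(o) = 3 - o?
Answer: 42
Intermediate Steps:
y = 4 (y = -2*((3 - 1*4) - 1) = -2*((3 - 4) - 1) = -2*(-1 - 1) = -2*(-2) = 4)
R(n, t) = 16 + n (R(n, t) = 4*4 + n = 16 + n)
R(-18, √(5 + 8))*(-21) = (16 - 18)*(-21) = -2*(-21) = 42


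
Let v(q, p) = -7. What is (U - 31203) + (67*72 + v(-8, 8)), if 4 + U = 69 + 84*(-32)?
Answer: -29009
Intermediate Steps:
U = -2623 (U = -4 + (69 + 84*(-32)) = -4 + (69 - 2688) = -4 - 2619 = -2623)
(U - 31203) + (67*72 + v(-8, 8)) = (-2623 - 31203) + (67*72 - 7) = -33826 + (4824 - 7) = -33826 + 4817 = -29009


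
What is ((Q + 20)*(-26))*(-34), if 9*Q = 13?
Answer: 170612/9 ≈ 18957.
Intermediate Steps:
Q = 13/9 (Q = (⅑)*13 = 13/9 ≈ 1.4444)
((Q + 20)*(-26))*(-34) = ((13/9 + 20)*(-26))*(-34) = ((193/9)*(-26))*(-34) = -5018/9*(-34) = 170612/9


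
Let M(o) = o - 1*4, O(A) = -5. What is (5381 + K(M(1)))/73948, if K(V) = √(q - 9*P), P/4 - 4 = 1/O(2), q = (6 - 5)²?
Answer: 5381/73948 + I*√3395/369740 ≈ 0.072767 + 0.00015759*I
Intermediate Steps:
q = 1 (q = 1² = 1)
M(o) = -4 + o (M(o) = o - 4 = -4 + o)
P = 76/5 (P = 16 + 4/(-5) = 16 + 4*(-⅕) = 16 - ⅘ = 76/5 ≈ 15.200)
K(V) = I*√3395/5 (K(V) = √(1 - 9*76/5) = √(1 - 684/5) = √(-679/5) = I*√3395/5)
(5381 + K(M(1)))/73948 = (5381 + I*√3395/5)/73948 = (5381 + I*√3395/5)*(1/73948) = 5381/73948 + I*√3395/369740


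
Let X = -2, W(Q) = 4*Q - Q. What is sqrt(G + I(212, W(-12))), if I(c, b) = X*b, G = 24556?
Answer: 2*sqrt(6157) ≈ 156.93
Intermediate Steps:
W(Q) = 3*Q
I(c, b) = -2*b
sqrt(G + I(212, W(-12))) = sqrt(24556 - 6*(-12)) = sqrt(24556 - 2*(-36)) = sqrt(24556 + 72) = sqrt(24628) = 2*sqrt(6157)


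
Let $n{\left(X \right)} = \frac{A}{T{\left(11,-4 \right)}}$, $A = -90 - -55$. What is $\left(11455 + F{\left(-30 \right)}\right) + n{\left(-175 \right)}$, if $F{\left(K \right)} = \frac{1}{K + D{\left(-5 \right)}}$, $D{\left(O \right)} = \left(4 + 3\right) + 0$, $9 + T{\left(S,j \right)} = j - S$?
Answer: $\frac{6323941}{552} \approx 11456.0$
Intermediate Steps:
$T{\left(S,j \right)} = -9 + j - S$ ($T{\left(S,j \right)} = -9 - \left(S - j\right) = -9 + j - S$)
$D{\left(O \right)} = 7$ ($D{\left(O \right)} = 7 + 0 = 7$)
$A = -35$ ($A = -90 + 55 = -35$)
$F{\left(K \right)} = \frac{1}{7 + K}$ ($F{\left(K \right)} = \frac{1}{K + 7} = \frac{1}{7 + K}$)
$n{\left(X \right)} = \frac{35}{24}$ ($n{\left(X \right)} = - \frac{35}{-9 - 4 - 11} = - \frac{35}{-24} = \left(-35\right) \left(- \frac{1}{24}\right) = \frac{35}{24}$)
$\left(11455 + F{\left(-30 \right)}\right) + n{\left(-175 \right)} = \left(11455 + \frac{1}{7 - 30}\right) + \frac{35}{24} = \left(11455 + \frac{1}{-23}\right) + \frac{35}{24} = \left(11455 - \frac{1}{23}\right) + \frac{35}{24} = \frac{263464}{23} + \frac{35}{24} = \frac{6323941}{552}$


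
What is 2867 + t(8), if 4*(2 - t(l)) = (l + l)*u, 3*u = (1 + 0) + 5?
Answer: 2861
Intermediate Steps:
u = 2 (u = ((1 + 0) + 5)/3 = (1 + 5)/3 = (⅓)*6 = 2)
t(l) = 2 - l (t(l) = 2 - (l + l)*2/4 = 2 - 2*l*2/4 = 2 - l)
2867 + t(8) = 2867 + (2 - 1*8) = 2867 + (2 - 8) = 2867 - 6 = 2861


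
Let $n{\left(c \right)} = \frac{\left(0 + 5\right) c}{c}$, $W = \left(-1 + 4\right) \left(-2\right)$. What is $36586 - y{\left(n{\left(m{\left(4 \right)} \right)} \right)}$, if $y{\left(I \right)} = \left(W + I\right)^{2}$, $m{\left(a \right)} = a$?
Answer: $36585$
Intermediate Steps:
$W = -6$ ($W = 3 \left(-2\right) = -6$)
$n{\left(c \right)} = 5$ ($n{\left(c \right)} = \frac{5 c}{c} = 5$)
$y{\left(I \right)} = \left(-6 + I\right)^{2}$
$36586 - y{\left(n{\left(m{\left(4 \right)} \right)} \right)} = 36586 - \left(-6 + 5\right)^{2} = 36586 - \left(-1\right)^{2} = 36586 - 1 = 36585$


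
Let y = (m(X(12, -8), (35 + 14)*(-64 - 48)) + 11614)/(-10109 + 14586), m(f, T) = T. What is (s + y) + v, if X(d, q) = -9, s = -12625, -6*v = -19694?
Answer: -125462978/13431 ≈ -9341.3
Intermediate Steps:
v = 9847/3 (v = -⅙*(-19694) = 9847/3 ≈ 3282.3)
y = 6126/4477 (y = ((35 + 14)*(-64 - 48) + 11614)/(-10109 + 14586) = (49*(-112) + 11614)/4477 = (-5488 + 11614)*(1/4477) = 6126*(1/4477) = 6126/4477 ≈ 1.3683)
(s + y) + v = (-12625 + 6126/4477) + 9847/3 = -56515999/4477 + 9847/3 = -125462978/13431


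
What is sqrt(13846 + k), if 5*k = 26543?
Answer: sqrt(478865)/5 ≈ 138.40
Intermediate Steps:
k = 26543/5 (k = (1/5)*26543 = 26543/5 ≈ 5308.6)
sqrt(13846 + k) = sqrt(13846 + 26543/5) = sqrt(95773/5) = sqrt(478865)/5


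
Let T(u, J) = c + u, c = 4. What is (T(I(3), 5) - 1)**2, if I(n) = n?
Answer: 36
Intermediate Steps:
T(u, J) = 4 + u
(T(I(3), 5) - 1)**2 = ((4 + 3) - 1)**2 = (7 - 1)**2 = 6**2 = 36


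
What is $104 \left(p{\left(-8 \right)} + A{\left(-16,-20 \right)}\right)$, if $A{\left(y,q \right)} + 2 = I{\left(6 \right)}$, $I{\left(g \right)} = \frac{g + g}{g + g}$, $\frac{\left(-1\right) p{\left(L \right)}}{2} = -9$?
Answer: $1768$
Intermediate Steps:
$p{\left(L \right)} = 18$ ($p{\left(L \right)} = \left(-2\right) \left(-9\right) = 18$)
$I{\left(g \right)} = 1$ ($I{\left(g \right)} = \frac{2 g}{2 g} = 2 g \frac{1}{2 g} = 1$)
$A{\left(y,q \right)} = -1$ ($A{\left(y,q \right)} = -2 + 1 = -1$)
$104 \left(p{\left(-8 \right)} + A{\left(-16,-20 \right)}\right) = 104 \left(18 - 1\right) = 104 \cdot 17 = 1768$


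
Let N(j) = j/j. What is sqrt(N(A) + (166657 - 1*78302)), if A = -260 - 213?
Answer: 2*sqrt(22089) ≈ 297.25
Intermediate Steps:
A = -473
N(j) = 1
sqrt(N(A) + (166657 - 1*78302)) = sqrt(1 + (166657 - 1*78302)) = sqrt(1 + (166657 - 78302)) = sqrt(1 + 88355) = sqrt(88356) = 2*sqrt(22089)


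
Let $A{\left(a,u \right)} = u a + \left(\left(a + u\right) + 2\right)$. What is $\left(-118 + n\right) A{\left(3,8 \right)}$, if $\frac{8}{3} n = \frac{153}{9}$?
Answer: $- \frac{33041}{8} \approx -4130.1$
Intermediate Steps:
$A{\left(a,u \right)} = 2 + a + u + a u$ ($A{\left(a,u \right)} = a u + \left(2 + a + u\right) = 2 + a + u + a u$)
$n = \frac{51}{8}$ ($n = \frac{3 \cdot \frac{153}{9}}{8} = \frac{3 \cdot 153 \cdot \frac{1}{9}}{8} = \frac{3}{8} \cdot 17 = \frac{51}{8} \approx 6.375$)
$\left(-118 + n\right) A{\left(3,8 \right)} = \left(-118 + \frac{51}{8}\right) \left(2 + 3 + 8 + 3 \cdot 8\right) = - \frac{893 \left(2 + 3 + 8 + 24\right)}{8} = \left(- \frac{893}{8}\right) 37 = - \frac{33041}{8}$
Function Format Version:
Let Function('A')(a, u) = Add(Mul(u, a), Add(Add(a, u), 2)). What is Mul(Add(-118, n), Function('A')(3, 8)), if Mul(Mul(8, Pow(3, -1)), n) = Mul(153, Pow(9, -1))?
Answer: Rational(-33041, 8) ≈ -4130.1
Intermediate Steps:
Function('A')(a, u) = Add(2, a, u, Mul(a, u)) (Function('A')(a, u) = Add(Mul(a, u), Add(2, a, u)) = Add(2, a, u, Mul(a, u)))
n = Rational(51, 8) (n = Mul(Rational(3, 8), Mul(153, Pow(9, -1))) = Mul(Rational(3, 8), Mul(153, Rational(1, 9))) = Mul(Rational(3, 8), 17) = Rational(51, 8) ≈ 6.3750)
Mul(Add(-118, n), Function('A')(3, 8)) = Mul(Add(-118, Rational(51, 8)), Add(2, 3, 8, Mul(3, 8))) = Mul(Rational(-893, 8), Add(2, 3, 8, 24)) = Mul(Rational(-893, 8), 37) = Rational(-33041, 8)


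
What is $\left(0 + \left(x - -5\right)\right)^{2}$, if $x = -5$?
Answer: $0$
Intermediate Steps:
$\left(0 + \left(x - -5\right)\right)^{2} = \left(0 - 0\right)^{2} = \left(0 + \left(-5 + 5\right)\right)^{2} = \left(0 + 0\right)^{2} = 0^{2} = 0$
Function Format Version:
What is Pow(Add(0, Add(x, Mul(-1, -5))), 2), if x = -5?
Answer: 0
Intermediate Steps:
Pow(Add(0, Add(x, Mul(-1, -5))), 2) = Pow(Add(0, Add(-5, Mul(-1, -5))), 2) = Pow(Add(0, Add(-5, 5)), 2) = Pow(Add(0, 0), 2) = Pow(0, 2) = 0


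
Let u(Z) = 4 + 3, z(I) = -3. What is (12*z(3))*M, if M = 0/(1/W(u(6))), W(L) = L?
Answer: 0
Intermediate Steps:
u(Z) = 7
M = 0 (M = 0/(1/7) = 0/(⅐) = 0*7 = 0)
(12*z(3))*M = (12*(-3))*0 = -36*0 = 0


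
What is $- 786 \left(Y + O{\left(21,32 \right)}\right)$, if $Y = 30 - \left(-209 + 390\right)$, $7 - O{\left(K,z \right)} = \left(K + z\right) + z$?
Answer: $179994$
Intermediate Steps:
$O{\left(K,z \right)} = 7 - K - 2 z$ ($O{\left(K,z \right)} = 7 - \left(\left(K + z\right) + z\right) = 7 - \left(K + 2 z\right) = 7 - K - 2 z$)
$Y = -151$ ($Y = 30 - 181 = -151$)
$- 786 \left(Y + O{\left(21,32 \right)}\right) = - 786 \left(-151 - 78\right) = \left(-786\right) \left(-229\right) = 179994$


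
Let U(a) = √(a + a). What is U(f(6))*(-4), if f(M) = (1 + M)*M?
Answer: -8*√21 ≈ -36.661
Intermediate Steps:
f(M) = M*(1 + M)
U(a) = √2*√a (U(a) = √(2*a) = √2*√a)
U(f(6))*(-4) = (√2*√(6*(1 + 6)))*(-4) = (√2*√(6*7))*(-4) = (√2*√42)*(-4) = (2*√21)*(-4) = -8*√21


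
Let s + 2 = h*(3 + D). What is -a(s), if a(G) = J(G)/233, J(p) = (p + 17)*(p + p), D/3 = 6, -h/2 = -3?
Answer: -34968/233 ≈ -150.08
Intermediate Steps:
h = 6 (h = -2*(-3) = 6)
D = 18 (D = 3*6 = 18)
J(p) = 2*p*(17 + p) (J(p) = (17 + p)*(2*p) = 2*p*(17 + p))
s = 124 (s = -2 + 6*(3 + 18) = -2 + 6*21 = -2 + 126 = 124)
a(G) = 2*G*(17 + G)/233 (a(G) = (2*G*(17 + G))/233 = (2*G*(17 + G))*(1/233) = 2*G*(17 + G)/233)
-a(s) = -2*124*(17 + 124)/233 = -2*124*141/233 = -1*34968/233 = -34968/233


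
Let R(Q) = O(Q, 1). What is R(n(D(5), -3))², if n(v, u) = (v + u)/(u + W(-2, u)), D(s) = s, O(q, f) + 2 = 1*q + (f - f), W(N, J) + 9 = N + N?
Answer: 289/64 ≈ 4.5156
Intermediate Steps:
W(N, J) = -9 + 2*N (W(N, J) = -9 + (N + N) = -9 + 2*N)
O(q, f) = -2 + q (O(q, f) = -2 + (1*q + (f - f)) = -2 + (q + 0) = -2 + q)
n(v, u) = (u + v)/(-13 + u) (n(v, u) = (v + u)/(u + (-9 + 2*(-2))) = (u + v)/(u + (-9 - 4)) = (u + v)/(u - 13) = (u + v)/(-13 + u))
R(Q) = -2 + Q
R(n(D(5), -3))² = (-2 + (-3 + 5)/(-13 - 3))² = (-2 + 2/(-16))² = (-2 - 1/16*2)² = (-2 - ⅛)² = (-17/8)² = 289/64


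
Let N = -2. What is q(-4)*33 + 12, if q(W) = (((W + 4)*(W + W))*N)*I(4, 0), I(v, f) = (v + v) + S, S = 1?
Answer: 12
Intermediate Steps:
I(v, f) = 1 + 2*v (I(v, f) = (v + v) + 1 = 2*v + 1 = 1 + 2*v)
q(W) = -36*W*(4 + W) (q(W) = (((W + 4)*(W + W))*(-2))*(1 + 2*4) = (((4 + W)*(2*W))*(-2))*(1 + 8) = ((2*W*(4 + W))*(-2))*9 = -4*W*(4 + W)*9 = -36*W*(4 + W))
q(-4)*33 + 12 = -36*(-4)*(4 - 4)*33 + 12 = -36*(-4)*0*33 + 12 = 0*33 + 12 = 0 + 12 = 12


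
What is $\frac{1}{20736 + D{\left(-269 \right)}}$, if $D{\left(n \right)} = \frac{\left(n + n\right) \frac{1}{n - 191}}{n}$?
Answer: $\frac{230}{4769279} \approx 4.8225 \cdot 10^{-5}$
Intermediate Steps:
$D{\left(n \right)} = \frac{2}{-191 + n}$ ($D{\left(n \right)} = \frac{2 n \frac{1}{-191 + n}}{n} = \frac{2}{-191 + n}$)
$\frac{1}{20736 + D{\left(-269 \right)}} = \frac{1}{20736 + \frac{2}{-191 - 269}} = \frac{1}{20736 + \frac{2}{-460}} = \frac{1}{20736 + 2 \left(- \frac{1}{460}\right)} = \frac{1}{20736 - \frac{1}{230}} = \frac{1}{\frac{4769279}{230}} = \frac{230}{4769279}$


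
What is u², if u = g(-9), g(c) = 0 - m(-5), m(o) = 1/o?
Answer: 1/25 ≈ 0.040000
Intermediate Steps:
g(c) = ⅕ (g(c) = 0 - 1/(-5) = 0 - 1*(-⅕) = 0 + ⅕ = ⅕)
u = ⅕ ≈ 0.20000
u² = (⅕)² = 1/25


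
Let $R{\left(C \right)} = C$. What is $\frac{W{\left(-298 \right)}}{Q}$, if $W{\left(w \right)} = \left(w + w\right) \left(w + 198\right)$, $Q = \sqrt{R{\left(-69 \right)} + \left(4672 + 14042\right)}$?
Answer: $\frac{11920 \sqrt{18645}}{3729} \approx 436.48$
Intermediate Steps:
$Q = \sqrt{18645}$ ($Q = \sqrt{-69 + \left(4672 + 14042\right)} = \sqrt{-69 + 18714} = \sqrt{18645} \approx 136.55$)
$W{\left(w \right)} = 2 w \left(198 + w\right)$
$\frac{W{\left(-298 \right)}}{Q} = \frac{2 \left(-298\right) \left(198 - 298\right)}{\sqrt{18645}} = 2 \left(-298\right) \left(-100\right) \frac{\sqrt{18645}}{18645} = 59600 \frac{\sqrt{18645}}{18645} = \frac{11920 \sqrt{18645}}{3729}$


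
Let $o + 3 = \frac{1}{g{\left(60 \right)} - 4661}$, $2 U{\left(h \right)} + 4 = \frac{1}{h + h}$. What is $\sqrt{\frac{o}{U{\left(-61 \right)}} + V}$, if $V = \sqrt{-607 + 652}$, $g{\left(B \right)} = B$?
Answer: $\frac{\sqrt{7578022132464 + 15186001536963 \sqrt{5}}}{2249889} \approx 2.8645$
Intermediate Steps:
$U{\left(h \right)} = -2 + \frac{1}{4 h}$ ($U{\left(h \right)} = -2 + \frac{1}{2 \left(h + h\right)} = -2 + \frac{1}{2 \cdot 2 h} = -2 + \frac{\frac{1}{2} \frac{1}{h}}{2} = -2 + \frac{1}{4 h}$)
$o = - \frac{13804}{4601}$ ($o = -3 + \frac{1}{60 - 4661} = -3 + \frac{1}{-4601} = -3 - \frac{1}{4601} = - \frac{13804}{4601} \approx -3.0002$)
$V = 3 \sqrt{5}$ ($V = \sqrt{45} = 3 \sqrt{5} \approx 6.7082$)
$\sqrt{\frac{o}{U{\left(-61 \right)}} + V} = \sqrt{- \frac{13804}{4601 \left(-2 + \frac{1}{4 \left(-61\right)}\right)} + 3 \sqrt{5}} = \sqrt{- \frac{13804}{4601 \left(-2 + \frac{1}{4} \left(- \frac{1}{61}\right)\right)} + 3 \sqrt{5}} = \sqrt{- \frac{13804}{4601 \left(-2 - \frac{1}{244}\right)} + 3 \sqrt{5}} = \sqrt{- \frac{13804}{4601 \left(- \frac{489}{244}\right)} + 3 \sqrt{5}} = \sqrt{\left(- \frac{13804}{4601}\right) \left(- \frac{244}{489}\right) + 3 \sqrt{5}} = \sqrt{\frac{3368176}{2249889} + 3 \sqrt{5}}$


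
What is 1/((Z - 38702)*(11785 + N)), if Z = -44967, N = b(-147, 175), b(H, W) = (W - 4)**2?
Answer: -1/3432604394 ≈ -2.9132e-10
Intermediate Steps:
b(H, W) = (-4 + W)**2
N = 29241 (N = (-4 + 175)**2 = 171**2 = 29241)
1/((Z - 38702)*(11785 + N)) = 1/((-44967 - 38702)*(11785 + 29241)) = 1/(-83669*41026) = 1/(-3432604394) = -1/3432604394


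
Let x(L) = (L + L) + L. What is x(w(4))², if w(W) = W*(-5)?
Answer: 3600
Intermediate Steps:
w(W) = -5*W
x(L) = 3*L (x(L) = 2*L + L = 3*L)
x(w(4))² = (3*(-5*4))² = (3*(-20))² = (-60)² = 3600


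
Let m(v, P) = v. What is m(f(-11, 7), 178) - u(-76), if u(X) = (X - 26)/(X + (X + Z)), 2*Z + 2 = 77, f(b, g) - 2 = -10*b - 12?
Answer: 22696/229 ≈ 99.109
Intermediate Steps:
f(b, g) = -10 - 10*b (f(b, g) = 2 + (-10*b - 12) = 2 + (-12 - 10*b) = -10 - 10*b)
Z = 75/2 (Z = -1 + (1/2)*77 = -1 + 77/2 = 75/2 ≈ 37.500)
u(X) = (-26 + X)/(75/2 + 2*X) (u(X) = (X - 26)/(X + (X + 75/2)) = (-26 + X)/(X + (75/2 + X)) = (-26 + X)/(75/2 + 2*X))
m(f(-11, 7), 178) - u(-76) = (-10 - 10*(-11)) - 2*(-26 - 76)/(75 + 4*(-76)) = (-10 + 110) - 2*(-102)/(75 - 304) = 100 - 2*(-102)/(-229) = 100 - 2*(-1)*(-102)/229 = 100 - 1*204/229 = 100 - 204/229 = 22696/229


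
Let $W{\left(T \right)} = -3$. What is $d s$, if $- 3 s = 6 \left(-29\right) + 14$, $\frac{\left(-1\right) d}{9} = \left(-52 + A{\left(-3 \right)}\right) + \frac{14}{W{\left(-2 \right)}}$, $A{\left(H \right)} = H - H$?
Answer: $27200$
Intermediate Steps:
$A{\left(H \right)} = 0$
$d = 510$ ($d = - 9 \left(\left(-52 + 0\right) + \frac{14}{-3}\right) = - 9 \left(-52 + 14 \left(- \frac{1}{3}\right)\right) = - 9 \left(-52 - \frac{14}{3}\right) = \left(-9\right) \left(- \frac{170}{3}\right) = 510$)
$s = \frac{160}{3}$ ($s = - \frac{6 \left(-29\right) + 14}{3} = - \frac{-174 + 14}{3} = \left(- \frac{1}{3}\right) \left(-160\right) = \frac{160}{3} \approx 53.333$)
$d s = 510 \cdot \frac{160}{3} = 27200$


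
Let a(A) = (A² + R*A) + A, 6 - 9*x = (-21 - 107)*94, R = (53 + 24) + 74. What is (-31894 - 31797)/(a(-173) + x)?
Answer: -573219/44735 ≈ -12.814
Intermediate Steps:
R = 151 (R = 77 + 74 = 151)
x = 12038/9 (x = ⅔ - (-21 - 107)*94/9 = ⅔ - (-128)*94/9 = ⅔ - ⅑*(-12032) = ⅔ + 12032/9 = 12038/9 ≈ 1337.6)
a(A) = A² + 152*A (a(A) = (A² + 151*A) + A = A² + 152*A)
(-31894 - 31797)/(a(-173) + x) = (-31894 - 31797)/(-173*(152 - 173) + 12038/9) = -63691/(-173*(-21) + 12038/9) = -63691/(3633 + 12038/9) = -63691/44735/9 = -63691*9/44735 = -573219/44735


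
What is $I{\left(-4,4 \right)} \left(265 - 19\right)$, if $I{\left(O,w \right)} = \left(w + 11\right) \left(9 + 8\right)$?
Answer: $62730$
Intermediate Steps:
$I{\left(O,w \right)} = 187 + 17 w$ ($I{\left(O,w \right)} = \left(11 + w\right) 17 = 187 + 17 w$)
$I{\left(-4,4 \right)} \left(265 - 19\right) = \left(187 + 17 \cdot 4\right) \left(265 - 19\right) = \left(187 + 68\right) 246 = 255 \cdot 246 = 62730$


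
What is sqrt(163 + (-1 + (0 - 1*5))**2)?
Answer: sqrt(199) ≈ 14.107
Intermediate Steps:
sqrt(163 + (-1 + (0 - 1*5))**2) = sqrt(163 + (-1 + (0 - 5))**2) = sqrt(163 + (-1 - 5)**2) = sqrt(163 + (-6)**2) = sqrt(163 + 36) = sqrt(199)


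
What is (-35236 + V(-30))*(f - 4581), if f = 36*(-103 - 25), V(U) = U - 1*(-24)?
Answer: 323838738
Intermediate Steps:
V(U) = 24 + U (V(U) = U + 24 = 24 + U)
f = -4608 (f = 36*(-128) = -4608)
(-35236 + V(-30))*(f - 4581) = (-35236 + (24 - 30))*(-4608 - 4581) = (-35236 - 6)*(-9189) = -35242*(-9189) = 323838738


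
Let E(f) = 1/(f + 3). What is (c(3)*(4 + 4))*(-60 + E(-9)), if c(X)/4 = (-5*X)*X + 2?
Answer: 248368/3 ≈ 82789.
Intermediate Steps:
c(X) = 8 - 20*X**2 (c(X) = 4*((-5*X)*X + 2) = 4*(-5*X**2 + 2) = 4*(2 - 5*X**2) = 8 - 20*X**2)
E(f) = 1/(3 + f)
(c(3)*(4 + 4))*(-60 + E(-9)) = ((8 - 20*3**2)*(4 + 4))*(-60 + 1/(3 - 9)) = ((8 - 20*9)*8)*(-60 + 1/(-6)) = ((8 - 180)*8)*(-60 - 1/6) = -172*8*(-361/6) = -1376*(-361/6) = 248368/3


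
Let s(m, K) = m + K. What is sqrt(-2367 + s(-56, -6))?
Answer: I*sqrt(2429) ≈ 49.285*I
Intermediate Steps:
s(m, K) = K + m
sqrt(-2367 + s(-56, -6)) = sqrt(-2367 + (-6 - 56)) = sqrt(-2367 - 62) = sqrt(-2429) = I*sqrt(2429)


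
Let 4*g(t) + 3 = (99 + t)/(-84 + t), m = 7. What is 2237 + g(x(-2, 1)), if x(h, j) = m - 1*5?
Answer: 733389/328 ≈ 2235.9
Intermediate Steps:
x(h, j) = 2 (x(h, j) = 7 - 1*5 = 7 - 5 = 2)
g(t) = -3/4 + (99 + t)/(4*(-84 + t)) (g(t) = -3/4 + ((99 + t)/(-84 + t))/4 = -3/4 + (99 + t)/(4*(-84 + t)))
2237 + g(x(-2, 1)) = 2237 + (351 - 2*2)/(4*(-84 + 2)) = 2237 + (1/4)*(351 - 4)/(-82) = 2237 + (1/4)*(-1/82)*347 = 2237 - 347/328 = 733389/328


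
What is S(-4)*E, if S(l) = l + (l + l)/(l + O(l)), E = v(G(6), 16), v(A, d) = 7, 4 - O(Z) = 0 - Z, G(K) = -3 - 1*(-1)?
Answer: -14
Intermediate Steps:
G(K) = -2 (G(K) = -3 + 1 = -2)
O(Z) = 4 + Z (O(Z) = 4 - (0 - Z) = 4 - (-1)*Z = 4 + Z)
E = 7
S(l) = l + 2*l/(4 + 2*l) (S(l) = l + (l + l)/(l + (4 + l)) = l + (2*l)/(4 + 2*l) = l + 2*l/(4 + 2*l))
S(-4)*E = -4*(3 - 4)/(2 - 4)*7 = -4*(-1)/(-2)*7 = -4*(-1/2)*(-1)*7 = -2*7 = -14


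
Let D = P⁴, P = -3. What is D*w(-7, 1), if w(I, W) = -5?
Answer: -405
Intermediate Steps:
D = 81 (D = (-3)⁴ = 81)
D*w(-7, 1) = 81*(-5) = -405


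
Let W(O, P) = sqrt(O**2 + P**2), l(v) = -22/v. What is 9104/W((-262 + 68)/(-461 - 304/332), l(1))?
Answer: 87259564*sqrt(177920168042)/88960084021 ≈ 413.74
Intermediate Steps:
9104/W((-262 + 68)/(-461 - 304/332), l(1)) = 9104/(sqrt(((-262 + 68)/(-461 - 304/332))**2 + (-22/1)**2)) = 9104/(sqrt((-194/(-461 - 304*1/332))**2 + (-22*1)**2)) = 9104/(sqrt((-194/(-461 - 76/83))**2 + (-22)**2)) = 9104/(sqrt((-194/(-38339/83))**2 + 484)) = 9104/(sqrt((-194*(-83/38339))**2 + 484)) = 9104/(sqrt((16102/38339)**2 + 484)) = 9104/(sqrt(259274404/1469878921 + 484)) = 9104/(sqrt(711680672168/1469878921)) = 9104/((2*sqrt(177920168042)/38339)) = 9104*(38339*sqrt(177920168042)/355840336084) = 87259564*sqrt(177920168042)/88960084021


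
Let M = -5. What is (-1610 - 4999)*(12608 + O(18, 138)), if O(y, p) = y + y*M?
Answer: -82850424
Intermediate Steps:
O(y, p) = -4*y (O(y, p) = y + y*(-5) = y - 5*y = -4*y)
(-1610 - 4999)*(12608 + O(18, 138)) = (-1610 - 4999)*(12608 - 4*18) = -6609*(12608 - 72) = -6609*12536 = -82850424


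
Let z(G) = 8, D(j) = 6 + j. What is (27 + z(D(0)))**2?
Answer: 1225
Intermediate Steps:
(27 + z(D(0)))**2 = (27 + 8)**2 = 35**2 = 1225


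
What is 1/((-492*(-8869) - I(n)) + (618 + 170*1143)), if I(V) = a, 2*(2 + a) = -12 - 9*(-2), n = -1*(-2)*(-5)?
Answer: 1/4558475 ≈ 2.1937e-7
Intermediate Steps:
n = -10 (n = 2*(-5) = -10)
a = 1 (a = -2 + (-12 - 9*(-2))/2 = -2 + (-12 + 18)/2 = -2 + (½)*6 = -2 + 3 = 1)
I(V) = 1
1/((-492*(-8869) - I(n)) + (618 + 170*1143)) = 1/((-492*(-8869) - 1*1) + (618 + 170*1143)) = 1/((4363548 - 1) + (618 + 194310)) = 1/(4363547 + 194928) = 1/4558475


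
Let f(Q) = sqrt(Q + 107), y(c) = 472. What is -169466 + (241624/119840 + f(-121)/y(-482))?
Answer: -2538570477/14980 + I*sqrt(14)/472 ≈ -1.6946e+5 + 0.0079272*I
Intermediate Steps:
f(Q) = sqrt(107 + Q)
-169466 + (241624/119840 + f(-121)/y(-482)) = -169466 + (241624/119840 + sqrt(107 - 121)/472) = -169466 + (241624*(1/119840) + sqrt(-14)*(1/472)) = -169466 + (30203/14980 + (I*sqrt(14))*(1/472)) = -169466 + (30203/14980 + I*sqrt(14)/472) = -2538570477/14980 + I*sqrt(14)/472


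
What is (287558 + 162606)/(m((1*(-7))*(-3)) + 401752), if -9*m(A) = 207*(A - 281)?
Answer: 8657/7841 ≈ 1.1041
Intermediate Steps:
m(A) = 6463 - 23*A (m(A) = -23*(A - 281) = -23*(-281 + A) = -(-58167 + 207*A)/9 = 6463 - 23*A)
(287558 + 162606)/(m((1*(-7))*(-3)) + 401752) = (287558 + 162606)/((6463 - 23*1*(-7)*(-3)) + 401752) = 450164/((6463 - (-161)*(-3)) + 401752) = 450164/((6463 - 23*21) + 401752) = 450164/((6463 - 483) + 401752) = 450164/(5980 + 401752) = 450164/407732 = 450164*(1/407732) = 8657/7841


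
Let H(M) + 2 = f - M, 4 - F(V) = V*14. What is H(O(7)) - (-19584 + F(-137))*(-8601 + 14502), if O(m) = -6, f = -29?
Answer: 104223437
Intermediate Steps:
F(V) = 4 - 14*V (F(V) = 4 - V*14 = 4 - 14*V)
H(M) = -31 - M (H(M) = -2 + (-29 - M) = -31 - M)
H(O(7)) - (-19584 + F(-137))*(-8601 + 14502) = (-31 - 1*(-6)) - (-19584 + (4 - 14*(-137)))*(-8601 + 14502) = (-31 + 6) - (-19584 + (4 + 1918))*5901 = -25 - (-19584 + 1922)*5901 = -25 - (-17662)*5901 = -25 - 1*(-104223462) = -25 + 104223462 = 104223437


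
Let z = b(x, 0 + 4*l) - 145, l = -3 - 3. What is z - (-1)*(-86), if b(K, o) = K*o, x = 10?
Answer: -471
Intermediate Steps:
l = -6
z = -385 (z = 10*(0 + 4*(-6)) - 145 = 10*(0 - 24) - 145 = 10*(-24) - 145 = -240 - 145 = -385)
z - (-1)*(-86) = -385 - (-1)*(-86) = -385 - 1*86 = -385 - 86 = -471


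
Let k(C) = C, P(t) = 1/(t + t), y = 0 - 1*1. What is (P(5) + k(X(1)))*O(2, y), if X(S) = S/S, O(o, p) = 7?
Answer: 77/10 ≈ 7.7000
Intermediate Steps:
y = -1 (y = 0 - 1 = -1)
X(S) = 1
P(t) = 1/(2*t)
(P(5) + k(X(1)))*O(2, y) = ((1/2)/5 + 1)*7 = ((1/2)*(1/5) + 1)*7 = (1/10 + 1)*7 = (11/10)*7 = 77/10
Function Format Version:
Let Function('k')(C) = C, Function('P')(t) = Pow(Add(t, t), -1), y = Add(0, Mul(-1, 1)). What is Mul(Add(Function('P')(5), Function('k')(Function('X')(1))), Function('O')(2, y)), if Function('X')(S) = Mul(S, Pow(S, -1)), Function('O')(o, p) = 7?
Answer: Rational(77, 10) ≈ 7.7000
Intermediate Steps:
y = -1 (y = Add(0, -1) = -1)
Function('X')(S) = 1
Function('P')(t) = Mul(Rational(1, 2), Pow(t, -1)) (Function('P')(t) = Pow(Mul(2, t), -1) = Mul(Rational(1, 2), Pow(t, -1)))
Mul(Add(Function('P')(5), Function('k')(Function('X')(1))), Function('O')(2, y)) = Mul(Add(Mul(Rational(1, 2), Pow(5, -1)), 1), 7) = Mul(Add(Mul(Rational(1, 2), Rational(1, 5)), 1), 7) = Mul(Add(Rational(1, 10), 1), 7) = Mul(Rational(11, 10), 7) = Rational(77, 10)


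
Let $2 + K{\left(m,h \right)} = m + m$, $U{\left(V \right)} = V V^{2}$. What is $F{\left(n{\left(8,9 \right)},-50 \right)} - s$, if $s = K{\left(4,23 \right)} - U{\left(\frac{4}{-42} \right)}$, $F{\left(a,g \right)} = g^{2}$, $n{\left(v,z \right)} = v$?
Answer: $\frac{23096926}{9261} \approx 2494.0$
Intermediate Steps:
$U{\left(V \right)} = V^{3}$
$K{\left(m,h \right)} = -2 + 2 m$ ($K{\left(m,h \right)} = -2 + \left(m + m\right) = -2 + 2 m$)
$s = \frac{55574}{9261}$ ($s = \left(-2 + 2 \cdot 4\right) - \left(\frac{4}{-42}\right)^{3} = \left(-2 + 8\right) - \left(4 \left(- \frac{1}{42}\right)\right)^{3} = 6 - \left(- \frac{2}{21}\right)^{3} = 6 - - \frac{8}{9261} = 6 + \frac{8}{9261} = \frac{55574}{9261} \approx 6.0009$)
$F{\left(n{\left(8,9 \right)},-50 \right)} - s = \left(-50\right)^{2} - \frac{55574}{9261} = 2500 - \frac{55574}{9261} = \frac{23096926}{9261}$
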